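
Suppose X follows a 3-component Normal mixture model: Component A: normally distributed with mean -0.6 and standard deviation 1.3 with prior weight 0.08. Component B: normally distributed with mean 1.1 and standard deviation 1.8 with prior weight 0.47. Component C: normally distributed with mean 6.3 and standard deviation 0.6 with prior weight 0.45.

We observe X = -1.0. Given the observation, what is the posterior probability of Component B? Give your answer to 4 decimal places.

Apply Bayes' rule: the posterior for each component is proportional to its prior times its likelihood at x.
Normal densities:
  f_A = 0.29269
  f_B = 0.112221
  f_C = 4.77458e-33
Multiply by the mixture weights:
  π_A·f_A = 0.08 × 0.29269 = 0.0234152
  π_B·f_B = 0.47 × 0.112221 = 0.0527441
  π_C·f_C = 0.45 × 4.77458e-33 = 2.14856e-33
Marginal: 0.0234152 + 0.0527441 + 2.14856e-33 = 0.0761593
So the posterior for Component B is 0.0527441 / 0.0761593 ≈ 0.6925.

0.6925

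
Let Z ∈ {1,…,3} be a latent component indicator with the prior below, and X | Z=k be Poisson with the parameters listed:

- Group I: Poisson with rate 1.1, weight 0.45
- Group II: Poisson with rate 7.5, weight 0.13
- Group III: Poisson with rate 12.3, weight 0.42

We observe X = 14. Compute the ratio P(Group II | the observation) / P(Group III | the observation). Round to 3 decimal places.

Only the two components matter; the odds are (π_i f_i(x)) / (π_j f_j(x)).
Component likelihoods at x = 14:
  p_I = e^(−1.1)·1.1^14/14! = 1.44999e-11
  p_II = e^(−7.5)·7.5^14/14! = 0.0113042
  p_III = e^(−12.3)·12.3^14/14! = 0.0947199
Posterior odds = (π_II·p_II) / (π_III·p_III) = (0.13·0.0113042) / (0.42·0.0947199) = 0.00146955 / 0.0397823 ≈ 0.037

0.037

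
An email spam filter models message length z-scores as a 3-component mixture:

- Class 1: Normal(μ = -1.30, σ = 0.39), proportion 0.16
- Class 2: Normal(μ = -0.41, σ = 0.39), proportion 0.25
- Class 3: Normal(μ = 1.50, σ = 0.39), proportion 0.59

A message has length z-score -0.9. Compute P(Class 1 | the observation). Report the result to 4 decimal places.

Apply Bayes' rule: the posterior for each component is proportional to its prior times its likelihood at x.
Evaluate each component's likelihood at the observed value:
  L_1 = 0.604533
  L_2 = 0.464584
  L_3 = 6.11671e-09
Prior × likelihood for each component:
  π_1·L_1 = 0.16 × 0.604533 = 0.0967252
  π_2·L_2 = 0.25 × 0.464584 = 0.116146
  π_3·L_3 = 0.59 × 6.11671e-09 = 3.60886e-09
Denominator: 0.0967252 + 0.116146 + 3.60886e-09 = 0.212871
Responsibility of Class 1: 0.0967252 / 0.212871 ≈ 0.4544

0.4544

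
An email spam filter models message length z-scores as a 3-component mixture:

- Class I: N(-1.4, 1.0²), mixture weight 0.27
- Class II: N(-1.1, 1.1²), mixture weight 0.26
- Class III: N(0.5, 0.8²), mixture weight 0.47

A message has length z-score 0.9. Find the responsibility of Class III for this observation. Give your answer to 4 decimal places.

0.8895

Apply Bayes' rule: the posterior for each component is proportional to its prior times its likelihood at x.
Normal densities:
  L_I = (1/(1.0·√(2π)))·exp(−(0.9−-1.4)²/(2·1.0²)) = 0.398942·exp(-2.64500) = 0.028327
  L_II = (1/(1.1·√(2π)))·exp(−(0.9−-1.1)²/(2·1.1²)) = 0.362675·exp(-1.65289) = 0.0694505
  L_III = (1/(0.8·√(2π)))·exp(−(0.9−0.5)²/(2·0.8²)) = 0.498678·exp(-0.12500) = 0.440082
Unnormalised posteriors:
  w_I·L_I = 0.27 × 0.028327 = 0.0076483
  w_II·L_II = 0.26 × 0.0694505 = 0.0180571
  w_III·L_III = 0.47 × 0.440082 = 0.206838
Sum: 0.0076483 + 0.0180571 + 0.206838 = 0.232544
Responsibility of Class III: 0.206838 / 0.232544 ≈ 0.8895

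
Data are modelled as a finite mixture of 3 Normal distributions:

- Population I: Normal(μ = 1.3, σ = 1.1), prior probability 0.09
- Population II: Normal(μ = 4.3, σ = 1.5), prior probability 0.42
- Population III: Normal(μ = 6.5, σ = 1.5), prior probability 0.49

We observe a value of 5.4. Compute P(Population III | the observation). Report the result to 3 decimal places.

By Bayes' theorem, P(k | x) = π_k f_k(x) / Σ_j π_j f_j(x).
Component likelihoods at x = 5.4:
  L_I = 0.000348968
  L_II = 0.203255
  L_III = 0.203255
Prior × likelihood for each component:
  π_I·L_I = 0.09 × 0.000348968 = 3.14071e-05
  π_II·L_II = 0.42 × 0.203255 = 0.0853672
  π_III·L_III = 0.49 × 0.203255 = 0.0995951
Evidence: 3.14071e-05 + 0.0853672 + 0.0995951 = 0.184994
P(Population III | 5.4) ≈ 0.538

0.538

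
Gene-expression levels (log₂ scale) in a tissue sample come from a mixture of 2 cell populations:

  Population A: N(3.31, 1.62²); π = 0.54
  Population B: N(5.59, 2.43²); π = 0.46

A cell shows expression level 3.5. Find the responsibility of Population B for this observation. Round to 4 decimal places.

0.2832

Apply Bayes' rule: the posterior for each component is proportional to its prior times its likelihood at x.
Evaluate each component's likelihood at the observed value:
  f_A = (1/(1.62·√(2π)))·exp(−(3.5−3.31)²/(2·1.62²)) = 0.246261·exp(-0.00688) = 0.244573
  f_B = (1/(2.43·√(2π)))·exp(−(3.5−5.59)²/(2·2.43²)) = 0.164174·exp(-0.36987) = 0.113415
Weight by the priors:
  w_A·f_A = 0.54 × 0.244573 = 0.132069
  w_B·f_B = 0.46 × 0.113415 = 0.052171
Marginal: 0.132069 + 0.052171 = 0.18424
Responsibility of Population B: 0.052171 / 0.18424 ≈ 0.2832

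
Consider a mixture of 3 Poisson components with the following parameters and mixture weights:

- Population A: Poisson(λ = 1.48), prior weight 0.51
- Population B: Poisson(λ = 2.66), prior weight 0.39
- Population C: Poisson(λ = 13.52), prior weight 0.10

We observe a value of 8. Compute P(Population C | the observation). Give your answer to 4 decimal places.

0.6786

Apply Bayes' rule: the posterior for each component is proportional to its prior times its likelihood at x.
Poisson probabilities:
  f_A = 0.000129962
  f_B = 0.0043482
  f_C = 0.0372076
Prior × likelihood for each component:
  w_A·f_A = 0.51 × 0.000129962 = 6.62808e-05
  w_B·f_B = 0.39 × 0.0043482 = 0.0016958
  w_C·f_C = 0.10 × 0.0372076 = 0.00372076
Evidence: 6.62808e-05 + 0.0016958 + 0.00372076 = 0.00548284
So the posterior for Population C is 0.00372076 / 0.00548284 ≈ 0.6786.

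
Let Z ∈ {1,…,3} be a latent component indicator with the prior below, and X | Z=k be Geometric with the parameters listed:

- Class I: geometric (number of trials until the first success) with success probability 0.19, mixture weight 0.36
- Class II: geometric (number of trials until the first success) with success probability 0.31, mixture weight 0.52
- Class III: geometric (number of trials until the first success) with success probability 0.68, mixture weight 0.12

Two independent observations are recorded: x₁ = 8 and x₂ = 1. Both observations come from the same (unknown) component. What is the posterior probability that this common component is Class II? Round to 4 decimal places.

0.5543

P(component k | x) = P(Z=k)·f_k(x) / marginal(x), where marginal(x) = Σ_j P(Z=j)·f_j(x).
Since both observations come from the same component, the likelihood for component k is f_k(x₁)·f_k(x₂).
  p_I = [0.0434659] × [0.19] = 0.00825852
  p_II = [0.0230837] × [0.31] = 0.00715595
  p_III = [0.000233646] × [0.68] = 0.000158879
Multiply by the mixture weights:
  P(Z=I)·p_I = 0.36 × 0.00825852 = 0.00297307
  P(Z=II)·p_II = 0.52 × 0.00715595 = 0.00372109
  P(Z=III)·p_III = 0.12 × 0.000158879 = 1.90655e-05
Denominator: 0.00297307 + 0.00372109 + 1.90655e-05 = 0.00671323
So the posterior for Class II is 0.00372109 / 0.00671323 ≈ 0.5543.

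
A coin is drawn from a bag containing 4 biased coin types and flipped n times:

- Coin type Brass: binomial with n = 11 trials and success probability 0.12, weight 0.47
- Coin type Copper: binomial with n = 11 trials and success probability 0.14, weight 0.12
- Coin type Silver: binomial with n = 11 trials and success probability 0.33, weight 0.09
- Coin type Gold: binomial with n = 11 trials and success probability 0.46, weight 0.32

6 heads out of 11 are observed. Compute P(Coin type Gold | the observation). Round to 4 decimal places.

The responsibility of component k is P(Z=k) f_k(x) divided by Σ_j P(Z=j) f_j(x).
Component likelihoods at x = 6 heads out of 11:
  f_Brass = 0.000728019
  f_Copper = 0.00163645
  f_Silver = 0.0805563
  f_Gold = 0.200982
Multiply by the mixture weights:
  P(Z=Brass)·f_Brass = 0.47 × 0.000728019 = 0.000342169
  P(Z=Copper)·f_Copper = 0.12 × 0.00163645 = 0.000196374
  P(Z=Silver)·f_Silver = 0.09 × 0.0805563 = 0.00725007
  P(Z=Gold)·f_Gold = 0.32 × 0.200982 = 0.0643143
Denominator: 0.000342169 + 0.000196374 + 0.00725007 + 0.0643143 = 0.0721029
P(Coin type Gold | data) ≈ 0.8920

0.8920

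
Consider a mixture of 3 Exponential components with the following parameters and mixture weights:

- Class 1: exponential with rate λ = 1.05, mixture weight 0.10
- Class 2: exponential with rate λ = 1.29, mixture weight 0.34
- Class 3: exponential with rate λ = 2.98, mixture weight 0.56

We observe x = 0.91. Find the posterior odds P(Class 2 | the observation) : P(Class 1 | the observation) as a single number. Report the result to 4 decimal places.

3.3576

Posterior odds = (π_i f_i(x)) / (π_j f_j(x)); the normalising sum cancels.
Component likelihoods at x = 0.91:
  f_1 = 1.05·e^(−1.05·0.91) = 1.05·e^(−0.9555) = 0.403851
  f_2 = 1.29·e^(−1.29·0.91) = 1.29·e^(−1.1739) = 0.398815
  f_3 = 2.98·e^(−2.98·0.91) = 2.98·e^(−2.7118) = 0.197923
Posterior odds = (π_2·f_2) / (π_1·f_1) = (0.34·0.398815) / (0.10·0.403851) = 0.135597 / 0.0403851 ≈ 3.3576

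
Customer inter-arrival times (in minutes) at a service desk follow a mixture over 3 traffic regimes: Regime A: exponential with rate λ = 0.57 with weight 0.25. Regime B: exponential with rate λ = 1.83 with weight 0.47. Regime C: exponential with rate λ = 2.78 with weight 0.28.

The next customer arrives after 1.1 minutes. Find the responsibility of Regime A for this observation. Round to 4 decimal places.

Apply Bayes' rule: the posterior for each component is proportional to its prior times its likelihood at x.
Component likelihoods at x = 1.1 minutes:
  L_A = 0.57·e^(−0.57·1.1) = 0.57·e^(−0.6270) = 0.304489
  L_B = 1.83·e^(−1.83·1.1) = 1.83·e^(−2.0130) = 0.244465
  L_C = 2.78·e^(−2.78·1.1) = 2.78·e^(−3.0580) = 0.130609
Weight by the priors:
  P(Z=A)·L_A = 0.25 × 0.304489 = 0.0761224
  P(Z=B)·L_B = 0.47 × 0.244465 = 0.114898
  P(Z=C)·L_C = 0.28 × 0.130609 = 0.0365704
Sum: 0.0761224 + 0.114898 + 0.0365704 = 0.227591
So the posterior for Regime A is 0.0761224 / 0.227591 ≈ 0.3345.

0.3345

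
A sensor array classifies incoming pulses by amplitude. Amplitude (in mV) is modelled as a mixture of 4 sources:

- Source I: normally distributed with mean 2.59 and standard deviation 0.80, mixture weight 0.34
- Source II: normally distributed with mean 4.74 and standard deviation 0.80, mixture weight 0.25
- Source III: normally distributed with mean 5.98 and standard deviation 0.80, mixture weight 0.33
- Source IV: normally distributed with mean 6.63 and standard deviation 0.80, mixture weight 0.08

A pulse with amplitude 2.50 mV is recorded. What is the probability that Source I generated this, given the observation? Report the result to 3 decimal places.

The responsibility of component k is P(Z=k) f_k(x) divided by Σ_j P(Z=j) f_j(x).
Component likelihoods at x = 2.50 mV:
  L_I = (1/(0.80·√(2π)))·exp(−(2.50−2.59)²/(2·0.80²)) = 0.498678·exp(-0.00633) = 0.495532
  L_II = (1/(0.80·√(2π)))·exp(−(2.50−4.74)²/(2·0.80²)) = 0.498678·exp(-3.92000) = 0.00989431
  L_III = (1/(0.80·√(2π)))·exp(−(2.50−5.98)²/(2·0.80²)) = 0.498678·exp(-9.46125) = 3.88018e-05
  L_IV = (1/(0.80·√(2π)))·exp(−(2.50−6.63)²/(2·0.80²)) = 0.498678·exp(-13.32570) = 8.13843e-07
Weight by the priors:
  P(Z=I)·L_I = 0.34 × 0.495532 = 0.168481
  P(Z=II)·L_II = 0.25 × 0.00989431 = 0.00247358
  P(Z=III)·L_III = 0.33 × 3.88018e-05 = 1.28046e-05
  P(Z=IV)·L_IV = 0.08 × 8.13843e-07 = 6.51075e-08
Marginal: 0.168481 + 0.00247358 + 1.28046e-05 + 6.51075e-08 = 0.170967
P(Source I | the observation) = 0.168481 / 0.170967 ≈ 0.985

0.985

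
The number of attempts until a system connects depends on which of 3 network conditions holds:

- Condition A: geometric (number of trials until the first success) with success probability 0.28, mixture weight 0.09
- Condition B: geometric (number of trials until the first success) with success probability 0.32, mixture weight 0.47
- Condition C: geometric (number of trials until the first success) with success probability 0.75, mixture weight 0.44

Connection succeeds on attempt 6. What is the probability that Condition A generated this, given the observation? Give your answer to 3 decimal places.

Posterior ∝ prior × likelihood, so P(k | x) ∝ P(Z=k) f_k(x); normalise over all components.
Component likelihoods at x = 6:
  f_A = 0.0541777
  f_B = 0.0465259
  f_C = 0.000732422
Unnormalised posteriors:
  P(Z=A)·f_A = 0.09 × 0.0541777 = 0.00487599
  P(Z=B)·f_B = 0.47 × 0.0465259 = 0.0218672
  P(Z=C)·f_C = 0.44 × 0.000732422 = 0.000322266
Marginal: 0.00487599 + 0.0218672 + 0.000322266 = 0.0270654
So the posterior for Condition A is 0.00487599 / 0.0270654 ≈ 0.180.

0.180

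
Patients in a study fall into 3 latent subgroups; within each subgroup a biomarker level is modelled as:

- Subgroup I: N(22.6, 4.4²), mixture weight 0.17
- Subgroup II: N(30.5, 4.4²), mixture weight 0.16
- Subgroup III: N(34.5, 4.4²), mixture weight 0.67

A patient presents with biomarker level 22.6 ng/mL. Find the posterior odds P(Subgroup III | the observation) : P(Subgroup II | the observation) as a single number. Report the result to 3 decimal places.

The posterior odds equal the prior odds times the likelihood ratio: (P(Z=i)/P(Z=j))·(f_i(x)/f_j(x)).
Component likelihoods at x = 22.6 ng/mL:
  p_I = 0.0906687
  p_II = 0.0180904
  p_III = 0.00233948
Odds = (0.67/0.16) × (0.00233948/0.0180904) = 4.1875 × 0.129321 ≈ 0.542

0.542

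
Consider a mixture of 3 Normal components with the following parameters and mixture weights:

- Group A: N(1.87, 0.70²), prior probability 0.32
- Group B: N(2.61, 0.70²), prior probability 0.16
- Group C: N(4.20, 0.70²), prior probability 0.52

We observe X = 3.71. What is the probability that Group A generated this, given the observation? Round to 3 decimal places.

0.022

P(component k | x) = π_k·f_k(x) / marginal(x), where marginal(x) = Σ_j π_j·f_j(x).
Evaluate each component's likelihood at the observed value:
  L_A = (1/(0.70·√(2π)))·exp(−(3.71−1.87)²/(2·0.70²)) = 0.569918·exp(-3.45469) = 0.0180077
  L_B = (1/(0.70·√(2π)))·exp(−(3.71−2.61)²/(2·0.70²)) = 0.569918·exp(-1.23469) = 0.165803
  L_C = (1/(0.70·√(2π)))·exp(−(3.71−4.20)²/(2·0.70²)) = 0.569918·exp(-0.24500) = 0.446077
Weight by the priors:
  π_A·L_A = 0.32 × 0.0180077 = 0.00576245
  π_B·L_B = 0.16 × 0.165803 = 0.0265284
  π_C·L_C = 0.52 × 0.446077 = 0.23196
Sum: 0.00576245 + 0.0265284 + 0.23196 = 0.264251
So the posterior for Group A is 0.00576245 / 0.264251 ≈ 0.022.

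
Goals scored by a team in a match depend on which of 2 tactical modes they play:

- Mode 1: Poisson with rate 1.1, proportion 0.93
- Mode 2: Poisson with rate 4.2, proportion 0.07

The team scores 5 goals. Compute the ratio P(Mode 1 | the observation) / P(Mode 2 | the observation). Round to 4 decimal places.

Posterior odds = (P(Z=i) f_i(x)) / (P(Z=j) f_j(x)); the normalising sum cancels.
Component likelihoods at x = 5 goals:
  L_1 = 0.00446744
  L_2 = 0.163316
Odds = (0.93/0.07) × (0.00446744/0.163316) = 13.2857 × 0.0273546 ≈ 0.3634

0.3634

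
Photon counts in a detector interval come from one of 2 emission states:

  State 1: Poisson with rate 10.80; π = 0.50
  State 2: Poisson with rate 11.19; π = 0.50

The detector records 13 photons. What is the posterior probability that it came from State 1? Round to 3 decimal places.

0.482

Posterior ∝ prior × likelihood, so P(k | x) ∝ w_k f_k(x); normalise over all components.
Component likelihoods at x = 13 photons:
  L_1 = 0.0890939
  L_2 = 0.0956655
Unnormalised posteriors:
  w_1·L_1 = 0.50 × 0.0890939 = 0.044547
  w_2·L_2 = 0.50 × 0.0956655 = 0.0478328
Normaliser: 0.044547 + 0.0478328 = 0.0923797
P(State 1 | x) = 0.044547 / 0.0923797 ≈ 0.482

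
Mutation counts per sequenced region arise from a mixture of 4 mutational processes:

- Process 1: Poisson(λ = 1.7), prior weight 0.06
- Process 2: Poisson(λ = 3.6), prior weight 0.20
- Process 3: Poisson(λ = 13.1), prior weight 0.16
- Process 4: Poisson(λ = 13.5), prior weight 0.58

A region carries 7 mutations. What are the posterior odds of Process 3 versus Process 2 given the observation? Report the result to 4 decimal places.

Posterior odds = (π_i f_i(x)) / (π_j f_j(x)); the normalising sum cancels.
Evaluate each component's likelihood at the observed value:
  L_1 = e^(−1.7)·1.7^7/7! = 0.00148734
  L_2 = e^(−3.6)·3.6^7/7! = 0.0424841
  L_3 = e^(−13.1)·13.1^7/7! = 0.0268665
  L_4 = e^(−13.5)·13.5^7/7! = 0.0222295
0.00429864 / 0.00849683 ≈ 0.5059

0.5059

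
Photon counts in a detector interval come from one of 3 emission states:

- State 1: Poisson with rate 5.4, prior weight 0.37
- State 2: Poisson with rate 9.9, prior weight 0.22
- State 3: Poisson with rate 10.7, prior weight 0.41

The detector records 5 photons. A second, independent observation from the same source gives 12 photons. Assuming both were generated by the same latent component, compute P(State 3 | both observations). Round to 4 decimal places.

By Bayes' theorem, P(k | x) = π_k f_k(x) / Σ_j π_j f_j(x).
Since both observations come from the same component, the likelihood for component k is f_k(x₁)·f_k(x₂).
  L_1 = [e^(−5.4)·5.4^5/5! = 0.172821] × [0.00579693] = 0.00100183
  L_2 = [e^(−9.9)·9.9^5/5! = 0.039763] × [0.0928475] = 0.0036919
  L_3 = [e^(−10.7)·10.7^5/5! = 0.0263504] × [0.106003] = 0.00279321
Prior × likelihood for each component:
  π_1·L_1 = 0.37 × 0.00100183 = 0.000370678
  π_2·L_2 = 0.22 × 0.0036919 = 0.000812217
  π_3·L_3 = 0.41 × 0.00279321 = 0.00114522
Marginal: 0.000370678 + 0.000812217 + 0.00114522 = 0.00232811
P(State 3 | data) ≈ 0.4919

0.4919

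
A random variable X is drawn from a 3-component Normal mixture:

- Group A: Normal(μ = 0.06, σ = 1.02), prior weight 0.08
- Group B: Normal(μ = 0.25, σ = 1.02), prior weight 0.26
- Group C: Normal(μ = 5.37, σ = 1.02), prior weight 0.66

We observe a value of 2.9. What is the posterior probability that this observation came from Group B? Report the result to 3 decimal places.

0.195

The responsibility of component k is π_k f_k(x) divided by Σ_j π_j f_j(x).
Component likelihoods at x = 2.9:
  L_A = 0.00810769
  L_B = 0.0133847
  L_C = 0.020843
Weight by the priors:
  π_A·L_A = 0.08 × 0.00810769 = 0.000648615
  π_B·L_B = 0.26 × 0.0133847 = 0.00348001
  π_C·L_C = 0.66 × 0.020843 = 0.0137564
Evidence: 0.000648615 + 0.00348001 + 0.0137564 = 0.017885
Responsibility of Group B: 0.00348001 / 0.017885 ≈ 0.195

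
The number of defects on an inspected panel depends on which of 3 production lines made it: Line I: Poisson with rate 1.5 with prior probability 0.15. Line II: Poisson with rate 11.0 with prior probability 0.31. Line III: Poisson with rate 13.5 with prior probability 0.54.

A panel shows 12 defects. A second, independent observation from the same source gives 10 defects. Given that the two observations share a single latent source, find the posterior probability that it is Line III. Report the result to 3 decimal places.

P(component k | x) = π_k·f_k(x) / marginal(x), where marginal(x) = Σ_j π_j·f_j(x).
Since both observations come from the same component, the likelihood for component k is f_k(x₁)·f_k(x₂).
  p_I = [6.04389e-08] × [3.54575e-06] = 2.14301e-13
  p_II = [0.10943] × [0.119378] = 0.0130635
  p_III = [0.10488] × [0.0759625] = 0.00796695
Unnormalised posteriors:
  π_I·p_I = 0.15 × 2.14301e-13 = 3.21452e-14
  π_II·p_II = 0.31 × 0.0130635 = 0.00404969
  π_III·p_III = 0.54 × 0.00796695 = 0.00430215
Denominator: 3.21452e-14 + 0.00404969 + 0.00430215 = 0.00835184
P(Line III | x₁,x₂) ≈ 0.515

0.515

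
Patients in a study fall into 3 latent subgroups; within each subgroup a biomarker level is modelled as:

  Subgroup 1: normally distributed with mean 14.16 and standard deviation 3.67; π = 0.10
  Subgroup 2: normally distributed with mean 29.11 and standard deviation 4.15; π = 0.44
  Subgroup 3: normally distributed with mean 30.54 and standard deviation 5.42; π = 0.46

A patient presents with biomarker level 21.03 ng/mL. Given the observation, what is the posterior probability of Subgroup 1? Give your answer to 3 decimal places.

0.122

P(component k | x) = π_k·f_k(x) / marginal(x), where marginal(x) = Σ_j π_j·f_j(x).
Component likelihoods at x = 21.03 ng/mL:
  f_1 = (1/(3.67·√(2π)))·exp(−(21.03−14.16)²/(2·3.67²)) = 0.108704·exp(-1.75207) = 0.0188508
  f_2 = (1/(4.15·√(2π)))·exp(−(21.03−29.11)²/(2·4.15²)) = 0.096131·exp(-1.89538) = 0.0144447
  f_3 = (1/(5.42·√(2π)))·exp(−(21.03−30.54)²/(2·5.42²)) = 0.073606·exp(-1.53933) = 0.0157902
Prior × likelihood for each component:
  π_1·f_1 = 0.10 × 0.0188508 = 0.00188508
  π_2·f_2 = 0.44 × 0.0144447 = 0.00635567
  π_3·f_3 = 0.46 × 0.0157902 = 0.00726348
Evidence: 0.00188508 + 0.00635567 + 0.00726348 = 0.0155042
P(Subgroup 1 | data) ≈ 0.122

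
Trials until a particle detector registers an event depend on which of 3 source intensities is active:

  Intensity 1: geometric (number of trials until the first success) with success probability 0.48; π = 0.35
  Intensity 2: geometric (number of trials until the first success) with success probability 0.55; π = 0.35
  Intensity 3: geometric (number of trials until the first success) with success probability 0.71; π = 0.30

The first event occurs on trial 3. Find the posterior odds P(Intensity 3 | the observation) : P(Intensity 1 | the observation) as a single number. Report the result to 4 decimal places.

Only the two components matter; the odds are (P(Z=i) f_i(x)) / (P(Z=j) f_j(x)).
Component likelihoods at x = 3:
  p_1 = 0.48·(1−0.48)^2 = 0.48·0.2704 = 0.129792
  p_2 = 0.55·(1−0.55)^2 = 0.55·0.2025 = 0.111375
  p_3 = 0.71·(1−0.71)^2 = 0.71·0.0841 = 0.059711
Posterior odds = (P(Z=3)·p_3) / (P(Z=1)·p_1) = (0.30·0.059711) / (0.35·0.129792) = 0.0179133 / 0.0454272 ≈ 0.3943

0.3943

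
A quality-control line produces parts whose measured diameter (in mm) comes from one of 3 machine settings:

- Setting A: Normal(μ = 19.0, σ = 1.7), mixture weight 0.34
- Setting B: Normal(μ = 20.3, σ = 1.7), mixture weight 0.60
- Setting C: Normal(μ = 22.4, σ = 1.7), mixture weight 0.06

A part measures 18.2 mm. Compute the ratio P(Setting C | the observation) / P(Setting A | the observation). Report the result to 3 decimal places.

0.009

Only the two components matter; the odds are (P(Z=i) f_i(x)) / (P(Z=j) f_j(x)).
Component likelihoods at x = 18.2 mm:
  L_A = 0.210074
  L_B = 0.109422
  L_C = 0.0110927
0.000665561 / 0.0714253 ≈ 0.009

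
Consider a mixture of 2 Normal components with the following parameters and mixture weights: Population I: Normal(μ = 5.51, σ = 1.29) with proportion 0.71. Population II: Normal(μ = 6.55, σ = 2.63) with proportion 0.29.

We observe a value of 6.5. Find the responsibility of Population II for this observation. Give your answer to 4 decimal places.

By Bayes' theorem, P(k | x) = π_k f_k(x) / Σ_j π_j f_j(x).
Normal densities:
  f_I = 0.230371
  f_II = 0.151662
Multiply by the mixture weights:
  π_I·f_I = 0.71 × 0.230371 = 0.163563
  π_II·f_II = 0.29 × 0.151662 = 0.0439819
Normaliser: 0.163563 + 0.0439819 = 0.207545
P(Population II | data) ≈ 0.2119

0.2119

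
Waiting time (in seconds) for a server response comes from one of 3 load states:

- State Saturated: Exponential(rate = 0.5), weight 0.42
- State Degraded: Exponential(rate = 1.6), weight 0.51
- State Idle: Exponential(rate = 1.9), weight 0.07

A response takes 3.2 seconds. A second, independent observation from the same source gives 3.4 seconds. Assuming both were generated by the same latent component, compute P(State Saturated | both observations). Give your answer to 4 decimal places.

0.9911

The responsibility of component k is w_k f_k(x) divided by Σ_j w_j f_j(x).
Since both observations come from the same component, the likelihood for component k is f_k(x₁)·f_k(x₂).
  f_Saturated = [0.5·e^(−0.5·3.2) = 0.5·e^(−1.6000) = 0.100948] × [0.0913418] = 0.00922079
  f_Degraded = [1.6·e^(−1.6·3.2) = 1.6·e^(−5.1200) = 0.00956164] × [0.00694317] = 6.63881e-05
  f_Idle = [1.9·e^(−1.9·3.2) = 1.9·e^(−6.0800) = 0.00434754] × [0.00297311] = 1.29257e-05
Weight by the priors:
  w_Saturated·f_Saturated = 0.42 × 0.00922079 = 0.00387273
  w_Degraded·f_Degraded = 0.51 × 6.63881e-05 = 3.38579e-05
  w_Idle·f_Idle = 0.07 × 1.29257e-05 = 9.048e-07
Evidence: 0.00387273 + 3.38579e-05 + 9.048e-07 = 0.0039075
P(State Saturated | x₁, x₂) = 0.00387273 / 0.0039075 ≈ 0.9911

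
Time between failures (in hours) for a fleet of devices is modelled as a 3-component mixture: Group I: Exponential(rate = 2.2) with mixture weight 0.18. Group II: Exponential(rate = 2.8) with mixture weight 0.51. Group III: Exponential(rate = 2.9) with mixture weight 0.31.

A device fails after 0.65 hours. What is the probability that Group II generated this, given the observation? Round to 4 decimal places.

Posterior ∝ prior × likelihood, so P(k | x) ∝ w_k f_k(x); normalise over all components.
Component likelihoods at x = 0.65 hours:
  p_I = 2.2·e^(−2.2·0.65) = 2.2·e^(−1.4300) = 0.52648
  p_II = 2.8·e^(−2.8·0.65) = 2.8·e^(−1.8200) = 0.453672
  p_III = 2.9·e^(−2.9·0.65) = 2.9·e^(−1.8850) = 0.440304
Prior × likelihood for each component:
  w_I·p_I = 0.18 × 0.52648 = 0.0947663
  w_II·p_II = 0.51 × 0.453672 = 0.231373
  w_III·p_III = 0.31 × 0.440304 = 0.136494
Marginal: 0.0947663 + 0.231373 + 0.136494 = 0.462633
P(Group II | data) ≈ 0.5001

0.5001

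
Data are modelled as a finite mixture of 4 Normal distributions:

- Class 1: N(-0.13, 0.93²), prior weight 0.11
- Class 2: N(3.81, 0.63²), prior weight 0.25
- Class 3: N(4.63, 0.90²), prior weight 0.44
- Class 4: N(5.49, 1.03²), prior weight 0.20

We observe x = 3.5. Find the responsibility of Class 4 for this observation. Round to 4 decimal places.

P(component k | x) = w_k·f_k(x) / marginal(x), where marginal(x) = Σ_j w_j·f_j(x).
Evaluate each component's likelihood at the observed value:
  p_1 = 0.000210936
  p_2 = 0.561038
  p_3 = 0.201536
  p_4 = 0.0599116
Multiply by the mixture weights:
  w_1·p_1 = 0.11 × 0.000210936 = 2.3203e-05
  w_2·p_2 = 0.25 × 0.561038 = 0.14026
  w_3·p_3 = 0.44 × 0.201536 = 0.0886758
  w_4·p_4 = 0.20 × 0.0599116 = 0.0119823
Evidence: 2.3203e-05 + 0.14026 + 0.0886758 + 0.0119823 = 0.240941
P(Class 4 | data) ≈ 0.0497

0.0497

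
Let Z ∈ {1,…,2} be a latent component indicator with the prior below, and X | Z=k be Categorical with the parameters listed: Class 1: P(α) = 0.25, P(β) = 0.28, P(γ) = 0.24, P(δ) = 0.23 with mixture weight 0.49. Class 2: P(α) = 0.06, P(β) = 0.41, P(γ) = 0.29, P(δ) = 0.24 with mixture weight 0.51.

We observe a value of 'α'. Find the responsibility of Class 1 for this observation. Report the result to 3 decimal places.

0.800

Posterior ∝ prior × likelihood, so P(k | x) ∝ w_k f_k(x); normalise over all components.
Component likelihoods at x = 'α':
  L_1 = 0.25
  L_2 = 0.06
Multiply by the mixture weights:
  w_1·L_1 = 0.49 × 0.25 = 0.1225
  w_2·L_2 = 0.51 × 0.06 = 0.0306
Normaliser: 0.1225 + 0.0306 = 0.1531
P(Class 1 | the observation) ≈ 0.800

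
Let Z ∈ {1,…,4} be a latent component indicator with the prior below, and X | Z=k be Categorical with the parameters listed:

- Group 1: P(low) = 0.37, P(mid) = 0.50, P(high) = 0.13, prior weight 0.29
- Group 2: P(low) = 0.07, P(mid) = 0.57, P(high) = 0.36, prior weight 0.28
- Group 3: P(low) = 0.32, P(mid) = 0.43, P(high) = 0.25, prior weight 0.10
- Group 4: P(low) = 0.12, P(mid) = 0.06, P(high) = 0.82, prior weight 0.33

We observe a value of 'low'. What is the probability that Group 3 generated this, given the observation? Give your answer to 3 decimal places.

By Bayes' theorem, P(k | x) = π_k f_k(x) / Σ_j π_j f_j(x).
Component likelihoods at x = 'low':
  L_1 = 0.37
  L_2 = 0.07
  L_3 = 0.32
  L_4 = 0.12
Prior × likelihood for each component:
  π_1·L_1 = 0.29 × 0.37 = 0.1073
  π_2·L_2 = 0.28 × 0.07 = 0.0196
  π_3·L_3 = 0.10 × 0.32 = 0.032
  π_4·L_4 = 0.33 × 0.12 = 0.0396
Evidence: 0.1073 + 0.0196 + 0.032 + 0.0396 = 0.1985
P(Group 3 | 'low') = 0.032 / 0.1985 ≈ 0.161

0.161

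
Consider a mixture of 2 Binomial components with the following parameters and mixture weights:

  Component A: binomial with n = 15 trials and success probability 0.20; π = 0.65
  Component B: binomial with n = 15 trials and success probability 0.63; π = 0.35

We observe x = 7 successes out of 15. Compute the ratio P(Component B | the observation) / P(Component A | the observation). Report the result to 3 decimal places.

Only the two components matter; the odds are (π_i f_i(x)) / (π_j f_j(x)).
Component likelihoods at x = 7 successes out of 15:
  f_A = C(15,7)·0.20^7·0.80^8 = 6435·1.28e-05·0.167772 = 0.0138191
  f_B = C(15,7)·0.63^7·0.37^8 = 6435·0.0393898·0.000351248 = 0.089032
0.0311612 / 0.00898239 ≈ 3.469

3.469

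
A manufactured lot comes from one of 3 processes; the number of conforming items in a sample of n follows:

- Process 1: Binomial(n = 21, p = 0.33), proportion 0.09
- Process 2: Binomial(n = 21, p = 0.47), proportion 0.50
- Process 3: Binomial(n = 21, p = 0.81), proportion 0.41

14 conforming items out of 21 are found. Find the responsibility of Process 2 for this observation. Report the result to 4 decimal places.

0.4388

P(component k | x) = π_k·f_k(x) / marginal(x), where marginal(x) = Σ_j π_j·f_j(x).
Evaluate each component's likelihood at the observed value:
  f_1 = C(21,14)·0.33^14·0.67^7 = 116280·1.81633e-07·0.0606071 = 0.00128004
  f_2 = C(21,14)·0.47^14·0.53^7 = 116280·2.56667e-05·0.0117471 = 0.0350595
  f_3 = C(21,14)·0.81^14·0.19^7 = 116280·0.0523348·8.93872e-06 = 0.0543964
Multiply by the mixture weights:
  π_1·f_1 = 0.09 × 0.00128004 = 0.000115204
  π_2·f_2 = 0.50 × 0.0350595 = 0.0175298
  π_3·f_3 = 0.41 × 0.0543964 = 0.0223025
Evidence: 0.000115204 + 0.0175298 + 0.0223025 = 0.0399475
P(Process 2 | x) ≈ 0.4388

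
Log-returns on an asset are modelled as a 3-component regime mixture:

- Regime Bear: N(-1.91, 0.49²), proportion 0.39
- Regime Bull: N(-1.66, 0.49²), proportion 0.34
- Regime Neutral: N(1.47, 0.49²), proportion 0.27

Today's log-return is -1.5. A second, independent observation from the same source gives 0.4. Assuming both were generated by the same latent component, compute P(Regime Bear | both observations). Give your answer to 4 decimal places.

0.0806

Posterior ∝ prior × likelihood, so P(k | x) ∝ π_k f_k(x); normalise over all components.
Since both observations come from the same component, the likelihood for component k is f_k(x₁)·f_k(x₂).
  f_Bear = [(1/(0.49·√(2π)))·exp(−(-1.5−-1.91)²/(2·0.49²)) = 0.814168·exp(-0.35006) = 0.573699] × [1.21542e-05] = 6.97286e-06
  f_Bull = [(1/(0.49·√(2π)))·exp(−(-1.5−-1.66)²/(2·0.49²)) = 0.814168·exp(-0.05331) = 0.7719] × [0.000118246] = 9.12745e-05
  f_Neutral = [(1/(0.49·√(2π)))·exp(−(-1.5−1.47)²/(2·0.49²)) = 0.814168·exp(-18.36922) = 8.57161e-09] × [0.0750348] = 6.43169e-10
Weight by the priors:
  π_Bear·f_Bear = 0.39 × 6.97286e-06 = 2.71942e-06
  π_Bull·f_Bull = 0.34 × 9.12745e-05 = 3.10333e-05
  π_Neutral·f_Neutral = 0.27 × 6.43169e-10 = 1.73656e-10
Evidence: 2.71942e-06 + 3.10333e-05 + 1.73656e-10 = 3.37529e-05
So the posterior for Regime Bear is 2.71942e-06 / 3.37529e-05 ≈ 0.0806.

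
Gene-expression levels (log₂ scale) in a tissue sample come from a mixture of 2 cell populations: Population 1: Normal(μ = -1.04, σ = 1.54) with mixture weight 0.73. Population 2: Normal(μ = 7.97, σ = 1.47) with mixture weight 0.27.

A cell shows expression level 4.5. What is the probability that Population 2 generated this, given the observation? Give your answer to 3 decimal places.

0.939

The responsibility of component k is P(Z=k) f_k(x) divided by Σ_j P(Z=j) f_j(x).
Component likelihoods at x = 4.5:
  f_1 = 0.00040107
  f_2 = 0.0167345
Unnormalised posteriors:
  P(Z=1)·f_1 = 0.73 × 0.00040107 = 0.000292781
  P(Z=2)·f_2 = 0.27 × 0.0167345 = 0.0045183
Denominator: 0.000292781 + 0.0045183 = 0.00481108
So the posterior for Population 2 is 0.0045183 / 0.00481108 ≈ 0.939.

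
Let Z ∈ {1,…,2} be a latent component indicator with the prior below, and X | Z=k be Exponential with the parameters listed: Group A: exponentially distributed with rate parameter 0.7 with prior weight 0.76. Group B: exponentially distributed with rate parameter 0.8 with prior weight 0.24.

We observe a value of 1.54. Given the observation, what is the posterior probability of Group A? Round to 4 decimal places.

By Bayes' theorem, P(k | x) = w_k f_k(x) / Σ_j w_j f_j(x).
Exponential densities:
  p_A = 0.238193
  p_B = 0.233367
Prior × likelihood for each component:
  w_A·p_A = 0.76 × 0.238193 = 0.181027
  w_B·p_B = 0.24 × 0.233367 = 0.056008
Denominator: 0.181027 + 0.056008 = 0.237035
P(Group A | the observation) = 0.181027 / 0.237035 ≈ 0.7637

0.7637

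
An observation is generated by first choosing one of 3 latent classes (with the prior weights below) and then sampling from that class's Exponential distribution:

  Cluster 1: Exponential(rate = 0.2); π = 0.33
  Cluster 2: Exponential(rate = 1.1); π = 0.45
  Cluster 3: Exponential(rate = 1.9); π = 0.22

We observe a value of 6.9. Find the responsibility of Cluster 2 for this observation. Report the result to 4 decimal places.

0.0148

The responsibility of component k is π_k f_k(x) divided by Σ_j π_j f_j(x).
Exponential densities:
  f_1 = 0.2·e^(−0.2·6.9) = 0.2·e^(−1.3800) = 0.0503157
  f_2 = 1.1·e^(−1.1·6.9) = 1.1·e^(−7.5900) = 0.000556029
  f_3 = 1.9·e^(−1.9·6.9) = 1.9·e^(−13.1100) = 3.84727e-06
Multiply by the mixture weights:
  π_1·f_1 = 0.33 × 0.0503157 = 0.0166042
  π_2·f_2 = 0.45 × 0.000556029 = 0.000250213
  π_3·f_3 = 0.22 × 3.84727e-06 = 8.464e-07
Normaliser: 0.0166042 + 0.000250213 + 8.464e-07 = 0.0168552
P(Cluster 2 | the observation) = 0.000250213 / 0.0168552 ≈ 0.0148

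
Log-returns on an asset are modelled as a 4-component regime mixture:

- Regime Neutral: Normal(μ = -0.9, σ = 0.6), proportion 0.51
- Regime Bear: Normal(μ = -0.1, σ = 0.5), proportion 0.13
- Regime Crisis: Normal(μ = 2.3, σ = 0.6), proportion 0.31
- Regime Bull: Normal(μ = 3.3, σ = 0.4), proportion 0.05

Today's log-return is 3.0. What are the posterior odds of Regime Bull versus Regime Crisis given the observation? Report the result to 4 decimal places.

Only the two components matter; the odds are (w_i f_i(x)) / (w_j f_j(x)).
Normal densities:
  L_Neutral = (1/(0.6·√(2π)))·exp(−(3.0−-0.9)²/(2·0.6²)) = 0.664904·exp(-21.12500) = 4.44926e-10
  L_Bear = (1/(0.5·√(2π)))·exp(−(3.0−-0.1)²/(2·0.5²)) = 0.797885·exp(-19.22000) = 3.58757e-09
  L_Crisis = (1/(0.6·√(2π)))·exp(−(3.0−2.3)²/(2·0.6²)) = 0.664904·exp(-0.68056) = 0.336664
  L_Bull = (1/(0.4·√(2π)))·exp(−(3.0−3.3)²/(2·0.4²)) = 0.997356·exp(-0.28125) = 0.752844
Odds = (0.05/0.31) × (0.752844/0.336664) = 0.16129 × 2.23618 ≈ 0.3607

0.3607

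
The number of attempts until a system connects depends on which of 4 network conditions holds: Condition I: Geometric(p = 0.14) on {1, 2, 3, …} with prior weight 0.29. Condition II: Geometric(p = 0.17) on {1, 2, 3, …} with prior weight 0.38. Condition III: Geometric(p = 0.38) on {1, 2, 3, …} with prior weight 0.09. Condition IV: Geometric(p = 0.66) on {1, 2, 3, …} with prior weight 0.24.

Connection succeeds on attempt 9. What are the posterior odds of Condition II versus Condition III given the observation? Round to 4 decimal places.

19.4849

Only the two components matter; the odds are (π_i f_i(x)) / (π_j f_j(x)).
Geometric probabilities:
  L_I = 0.0418905
  L_II = 0.038289
  L_III = 0.00829692
  L_IV = 0.000117862
0.0145498 / 0.000746723 ≈ 19.4849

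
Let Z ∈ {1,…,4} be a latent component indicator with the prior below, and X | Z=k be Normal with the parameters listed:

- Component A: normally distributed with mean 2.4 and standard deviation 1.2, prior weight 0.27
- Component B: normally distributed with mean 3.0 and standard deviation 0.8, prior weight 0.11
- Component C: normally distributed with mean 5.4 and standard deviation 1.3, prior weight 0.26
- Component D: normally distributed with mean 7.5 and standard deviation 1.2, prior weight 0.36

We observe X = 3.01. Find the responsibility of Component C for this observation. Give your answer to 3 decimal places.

P(component k | x) = w_k·f_k(x) / marginal(x), where marginal(x) = Σ_j w_j·f_j(x).
Evaluate each component's likelihood at the observed value:
  L_A = 0.292158
  L_B = 0.498639
  L_C = 0.0566268
  L_D = 0.000303146
Multiply by the mixture weights:
  w_A·L_A = 0.27 × 0.292158 = 0.0788826
  w_B·L_B = 0.11 × 0.498639 = 0.0548503
  w_C·L_C = 0.26 × 0.0566268 = 0.014723
  w_D·L_D = 0.36 × 0.000303146 = 0.000109133
Denominator: 0.0788826 + 0.0548503 + 0.014723 + 0.000109133 = 0.148565
P(Component C | 3.01) = 0.014723 / 0.148565 ≈ 0.099

0.099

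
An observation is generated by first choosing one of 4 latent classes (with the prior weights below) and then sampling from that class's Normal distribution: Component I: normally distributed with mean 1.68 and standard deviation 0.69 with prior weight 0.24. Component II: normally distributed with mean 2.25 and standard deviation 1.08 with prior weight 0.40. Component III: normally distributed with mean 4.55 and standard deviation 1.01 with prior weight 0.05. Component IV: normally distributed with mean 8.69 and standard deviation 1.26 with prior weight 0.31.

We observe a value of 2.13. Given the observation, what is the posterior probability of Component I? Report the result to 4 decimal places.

0.4312

By Bayes' theorem, P(k | x) = w_k f_k(x) / Σ_j w_j f_j(x).
Component likelihoods at x = 2.13:
  L_I = (1/(0.69·√(2π)))·exp(−(2.13−1.68)²/(2·0.69²)) = 0.578177·exp(-0.21267) = 0.467414
  L_II = (1/(1.08·√(2π)))·exp(−(2.13−2.25)²/(2·1.08²)) = 0.369391·exp(-0.00617) = 0.367118
  L_III = (1/(1.01·√(2π)))·exp(−(2.13−4.55)²/(2·1.01²)) = 0.394992·exp(-2.87050) = 0.0223844
  L_IV = (1/(1.26·√(2π)))·exp(−(2.13−8.69)²/(2·1.26²)) = 0.316621·exp(-13.55304) = 4.11653e-07
Weight by the priors:
  w_I·L_I = 0.24 × 0.467414 = 0.112179
  w_II·L_II = 0.40 × 0.367118 = 0.146847
  w_III·L_III = 0.05 × 0.0223844 = 0.00111922
  w_IV·L_IV = 0.31 × 4.11653e-07 = 1.27612e-07
Normaliser: 0.112179 + 0.146847 + 0.00111922 + 1.27612e-07 = 0.260146
Responsibility of Component I: 0.112179 / 0.260146 ≈ 0.4312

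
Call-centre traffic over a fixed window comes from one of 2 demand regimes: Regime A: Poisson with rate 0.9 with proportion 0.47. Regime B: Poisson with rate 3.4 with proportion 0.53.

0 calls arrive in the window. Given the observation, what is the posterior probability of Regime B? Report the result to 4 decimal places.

0.0847

P(component k | x) = π_k·f_k(x) / marginal(x), where marginal(x) = Σ_j π_j·f_j(x).
Poisson probabilities:
  L_A = e^(−0.9)·0.9^0/0! = 0.40657
  L_B = e^(−3.4)·3.4^0/0! = 0.0333733
Prior × likelihood for each component:
  π_A·L_A = 0.47 × 0.40657 = 0.191088
  π_B·L_B = 0.53 × 0.0333733 = 0.0176878
Evidence: 0.191088 + 0.0176878 = 0.208776
P(Regime B | 0 calls) = 0.0176878 / 0.208776 ≈ 0.0847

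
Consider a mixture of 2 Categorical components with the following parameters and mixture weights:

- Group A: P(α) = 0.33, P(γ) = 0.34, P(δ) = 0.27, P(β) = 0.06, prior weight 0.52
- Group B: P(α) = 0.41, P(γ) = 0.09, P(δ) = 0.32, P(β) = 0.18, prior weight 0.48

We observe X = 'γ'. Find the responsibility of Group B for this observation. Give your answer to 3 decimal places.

By Bayes' theorem, P(k | x) = π_k f_k(x) / Σ_j π_j f_j(x).
Evaluate each component's likelihood at the observed value:
  p_A = P(γ | comp) = 0.34
  p_B = P(γ | comp) = 0.09
Weight by the priors:
  π_A·p_A = 0.52 × 0.34 = 0.1768
  π_B·p_B = 0.48 × 0.09 = 0.0432
Evidence: 0.1768 + 0.0432 = 0.22
So the posterior for Group B is 0.0432 / 0.22 ≈ 0.196.

0.196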